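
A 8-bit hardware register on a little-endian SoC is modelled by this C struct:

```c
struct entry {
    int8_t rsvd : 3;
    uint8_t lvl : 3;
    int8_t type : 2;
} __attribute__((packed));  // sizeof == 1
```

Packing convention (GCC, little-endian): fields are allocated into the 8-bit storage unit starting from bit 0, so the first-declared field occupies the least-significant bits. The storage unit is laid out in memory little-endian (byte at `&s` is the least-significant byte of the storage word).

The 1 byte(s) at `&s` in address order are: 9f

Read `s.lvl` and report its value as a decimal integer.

3

[0]=0x9f (little-endian) → word 0x9f
rsvd:3 @ bit 0 → (0x9f>>0)&0x7 = 0x7
lvl:3 @ bit 3 → (0x9f>>3)&0x7 = 0x3  ←
type:2 @ bit 6 → (0x9f>>6)&0x3 = 0x2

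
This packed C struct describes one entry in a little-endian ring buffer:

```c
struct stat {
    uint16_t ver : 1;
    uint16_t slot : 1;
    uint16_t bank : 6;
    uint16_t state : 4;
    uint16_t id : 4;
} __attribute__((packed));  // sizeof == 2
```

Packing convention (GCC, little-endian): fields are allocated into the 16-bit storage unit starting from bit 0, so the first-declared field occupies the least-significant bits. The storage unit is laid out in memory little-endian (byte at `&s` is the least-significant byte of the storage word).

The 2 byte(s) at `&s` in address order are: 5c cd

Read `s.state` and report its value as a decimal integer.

[0]=0x5c [1]=0xcd (little-endian) → word 0xcd5c
ver:1 @ bit 0 → (0xcd5c>>0)&0x1 = 0x0
slot:1 @ bit 1 → (0xcd5c>>1)&0x1 = 0x0
bank:6 @ bit 2 → (0xcd5c>>2)&0x3f = 0x17
state:4 @ bit 8 → (0xcd5c>>8)&0xf = 0xd  ←
id:4 @ bit 12 → (0xcd5c>>12)&0xf = 0xc

13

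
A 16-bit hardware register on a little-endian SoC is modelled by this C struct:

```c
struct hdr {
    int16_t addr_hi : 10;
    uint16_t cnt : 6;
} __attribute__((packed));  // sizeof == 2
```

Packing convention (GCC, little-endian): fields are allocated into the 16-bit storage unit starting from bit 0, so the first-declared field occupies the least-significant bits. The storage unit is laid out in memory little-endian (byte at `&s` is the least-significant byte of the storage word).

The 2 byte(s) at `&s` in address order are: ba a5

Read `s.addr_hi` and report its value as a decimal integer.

442

[0]=0xba [1]=0xa5 (little-endian) → word 0xa5ba
addr_hi [0+:10] = (word>>0) & 0x3ff = 442  ←
cnt [10+:6] = (word>>10) & 0x3f = 41
addr_hi signed 10b, MSB=0: value = 442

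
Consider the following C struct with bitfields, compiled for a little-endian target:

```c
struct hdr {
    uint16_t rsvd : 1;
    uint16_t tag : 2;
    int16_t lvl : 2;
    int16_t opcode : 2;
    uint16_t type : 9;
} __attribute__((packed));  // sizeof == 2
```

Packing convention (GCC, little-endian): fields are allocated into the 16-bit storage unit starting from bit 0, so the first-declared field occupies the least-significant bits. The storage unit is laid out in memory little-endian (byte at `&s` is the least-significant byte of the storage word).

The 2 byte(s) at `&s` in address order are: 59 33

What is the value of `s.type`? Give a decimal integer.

102

[0]=0x59 [1]=0x33 (little-endian) → word 0x3359
rsvd [0+:1] = (word>>0) & 0x1 = 1
tag [1+:2] = (word>>1) & 0x3 = 0
lvl [3+:2] = (word>>3) & 0x3 = 3
opcode [5+:2] = (word>>5) & 0x3 = 2
type [7+:9] = (word>>7) & 0x1ff = 102  ←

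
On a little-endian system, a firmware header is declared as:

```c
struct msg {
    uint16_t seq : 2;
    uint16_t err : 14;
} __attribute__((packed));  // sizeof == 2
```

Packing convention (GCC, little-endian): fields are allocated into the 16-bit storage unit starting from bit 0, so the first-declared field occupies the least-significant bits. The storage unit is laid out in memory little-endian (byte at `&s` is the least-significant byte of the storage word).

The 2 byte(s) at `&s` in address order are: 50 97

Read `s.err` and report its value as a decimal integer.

9684

[0]=0x50 [1]=0x97 (little-endian) → word 0x9750
seq [0+:2] = (word>>0) & 0x3 = 0
err [2+:14] = (word>>2) & 0x3fff = 9684  ←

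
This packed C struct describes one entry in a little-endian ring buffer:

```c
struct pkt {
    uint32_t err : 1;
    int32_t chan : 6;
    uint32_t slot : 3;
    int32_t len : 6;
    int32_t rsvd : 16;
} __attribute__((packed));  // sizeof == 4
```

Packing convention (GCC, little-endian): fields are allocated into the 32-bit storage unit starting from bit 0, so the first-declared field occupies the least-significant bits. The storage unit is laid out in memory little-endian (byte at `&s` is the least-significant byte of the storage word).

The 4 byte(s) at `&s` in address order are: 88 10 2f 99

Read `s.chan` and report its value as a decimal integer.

4

[0]=0x88 [1]=0x10 [2]=0x2f [3]=0x99 (little-endian) → word 0x992f1088
err:1 @ bit 0 → (0x992f1088>>0)&0x1 = 0x0
chan:6 @ bit 1 → (0x992f1088>>1)&0x3f = 0x4  ←
slot:3 @ bit 7 → (0x992f1088>>7)&0x7 = 0x1
len:6 @ bit 10 → (0x992f1088>>10)&0x3f = 0x4
rsvd:16 @ bit 16 → (0x992f1088>>16)&0xffff = 0x992f
chan signed 6b, MSB=0: value = 4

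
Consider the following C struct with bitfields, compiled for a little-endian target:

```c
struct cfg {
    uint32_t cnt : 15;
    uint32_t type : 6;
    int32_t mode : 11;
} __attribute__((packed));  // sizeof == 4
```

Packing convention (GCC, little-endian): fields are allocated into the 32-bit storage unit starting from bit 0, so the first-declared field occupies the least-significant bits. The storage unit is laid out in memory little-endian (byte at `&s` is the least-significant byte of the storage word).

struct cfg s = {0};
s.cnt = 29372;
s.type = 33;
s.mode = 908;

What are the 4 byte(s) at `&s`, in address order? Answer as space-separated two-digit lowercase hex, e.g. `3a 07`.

bc f2 90 71

cnt:15 = 29372 → 0x72bc << 0 → word 0x000072bc
type:6 = 33 → 0x21 << 15 → word 0x0010f2bc
mode:11 = 908 → 0x38c << 21 → word 0x7190f2bc
word = 0x7190f2bc → little-endian bytes:
  [0]=0xbc  [1]=0xf2  [2]=0x90  [3]=0x71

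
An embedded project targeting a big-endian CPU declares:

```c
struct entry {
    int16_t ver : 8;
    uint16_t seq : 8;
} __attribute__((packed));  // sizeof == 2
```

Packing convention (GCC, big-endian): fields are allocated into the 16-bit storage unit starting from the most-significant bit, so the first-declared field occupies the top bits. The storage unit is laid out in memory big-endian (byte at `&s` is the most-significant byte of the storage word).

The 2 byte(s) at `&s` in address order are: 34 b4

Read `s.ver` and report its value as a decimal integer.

[0]=0x34 [1]=0xb4 (big-endian) → word 0x34b4
ver:8 @ bit 8 → (0x34b4>>8)&0xff = 0x34  ←
seq:8 @ bit 0 → (0x34b4>>0)&0xff = 0xb4
ver signed 8b, MSB=0: value = 52

52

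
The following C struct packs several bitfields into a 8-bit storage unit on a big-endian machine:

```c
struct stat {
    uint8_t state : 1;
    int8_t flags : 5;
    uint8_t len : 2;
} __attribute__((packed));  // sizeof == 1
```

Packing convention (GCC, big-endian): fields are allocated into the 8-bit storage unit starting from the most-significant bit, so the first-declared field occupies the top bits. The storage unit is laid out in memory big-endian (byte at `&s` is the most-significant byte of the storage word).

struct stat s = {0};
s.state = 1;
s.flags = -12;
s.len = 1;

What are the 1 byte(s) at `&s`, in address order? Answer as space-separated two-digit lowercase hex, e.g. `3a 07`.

d1

[7+:1] state=1 & 0x1 = 0x1; word=0x80
[2+:5] flags=-12 & 0x1f = 0x14; word=0xd0
[0+:2] len=1 & 0x3 = 0x1; word=0xd1
word = 0xd1 → big-endian bytes:
  [0]=0xd1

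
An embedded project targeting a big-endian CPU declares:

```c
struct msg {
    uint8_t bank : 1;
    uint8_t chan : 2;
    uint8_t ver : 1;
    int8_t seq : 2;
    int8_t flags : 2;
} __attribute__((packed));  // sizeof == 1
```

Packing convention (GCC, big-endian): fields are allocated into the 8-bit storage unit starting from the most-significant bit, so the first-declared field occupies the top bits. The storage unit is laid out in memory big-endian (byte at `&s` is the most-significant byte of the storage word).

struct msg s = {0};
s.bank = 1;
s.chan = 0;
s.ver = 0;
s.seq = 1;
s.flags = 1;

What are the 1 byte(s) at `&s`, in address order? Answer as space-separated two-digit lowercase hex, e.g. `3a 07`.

85

[7+:1] bank=1 & 0x1 = 0x1; word=0x80
[5+:2] chan=0 & 0x3 = 0x0; word=0x80
[4+:1] ver=0 & 0x1 = 0x0; word=0x80
[2+:2] seq=1 & 0x3 = 0x1; word=0x84
[0+:2] flags=1 & 0x3 = 0x1; word=0x85
word = 0x85 → big-endian bytes:
  [0]=0x85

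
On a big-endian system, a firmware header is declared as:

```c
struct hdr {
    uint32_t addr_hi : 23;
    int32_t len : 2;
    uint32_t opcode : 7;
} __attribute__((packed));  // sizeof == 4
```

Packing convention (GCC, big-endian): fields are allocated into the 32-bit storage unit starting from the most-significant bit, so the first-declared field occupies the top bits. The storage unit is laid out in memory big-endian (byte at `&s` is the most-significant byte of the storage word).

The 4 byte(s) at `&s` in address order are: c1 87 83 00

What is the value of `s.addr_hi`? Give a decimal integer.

6341569

[0]=0xc1 [1]=0x87 [2]=0x83 [3]=0x00 (big-endian) → word 0xc1878300
addr_hi:23 @ bit 9 → (0xc1878300>>9)&0x7fffff = 0x60c3c1  ←
len:2 @ bit 7 → (0xc1878300>>7)&0x3 = 0x2
opcode:7 @ bit 0 → (0xc1878300>>0)&0x7f = 0x0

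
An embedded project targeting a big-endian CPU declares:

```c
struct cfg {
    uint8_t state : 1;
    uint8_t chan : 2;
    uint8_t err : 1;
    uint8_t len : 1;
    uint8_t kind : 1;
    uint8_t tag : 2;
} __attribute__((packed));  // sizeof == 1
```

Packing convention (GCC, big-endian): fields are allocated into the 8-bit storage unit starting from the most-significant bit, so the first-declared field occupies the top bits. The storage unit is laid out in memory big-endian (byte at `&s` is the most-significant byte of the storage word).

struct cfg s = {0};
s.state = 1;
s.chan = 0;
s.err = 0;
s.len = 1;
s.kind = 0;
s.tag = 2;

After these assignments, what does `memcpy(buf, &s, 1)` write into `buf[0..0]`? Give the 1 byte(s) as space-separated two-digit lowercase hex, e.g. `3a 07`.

8a

state:1 = 1 → 0x1 << 7 → word 0x80
chan:2 = 0 → 0x0 << 5 → word 0x80
err:1 = 0 → 0x0 << 4 → word 0x80
len:1 = 1 → 0x1 << 3 → word 0x88
kind:1 = 0 → 0x0 << 2 → word 0x88
tag:2 = 2 → 0x2 << 0 → word 0x8a
word = 0x8a → big-endian bytes:
  [0]=0x8a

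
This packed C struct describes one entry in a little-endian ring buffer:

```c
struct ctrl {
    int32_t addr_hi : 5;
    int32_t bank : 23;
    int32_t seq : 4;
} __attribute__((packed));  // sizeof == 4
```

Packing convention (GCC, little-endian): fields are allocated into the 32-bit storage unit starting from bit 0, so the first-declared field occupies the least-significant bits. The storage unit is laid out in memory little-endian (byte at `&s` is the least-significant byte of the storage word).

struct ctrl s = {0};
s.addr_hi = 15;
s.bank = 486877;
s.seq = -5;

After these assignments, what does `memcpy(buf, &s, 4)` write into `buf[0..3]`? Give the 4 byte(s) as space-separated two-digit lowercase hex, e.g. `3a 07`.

addr_hi:5 = 15 → 0xf << 0 → word 0x0000000f
bank:23 = 486877 → 0x76ddd << 5 → word 0x00edbbaf
seq:4 = -5 → 0xb << 28 → word 0xb0edbbaf
word = 0xb0edbbaf → little-endian bytes:
  [0]=0xaf  [1]=0xbb  [2]=0xed  [3]=0xb0

af bb ed b0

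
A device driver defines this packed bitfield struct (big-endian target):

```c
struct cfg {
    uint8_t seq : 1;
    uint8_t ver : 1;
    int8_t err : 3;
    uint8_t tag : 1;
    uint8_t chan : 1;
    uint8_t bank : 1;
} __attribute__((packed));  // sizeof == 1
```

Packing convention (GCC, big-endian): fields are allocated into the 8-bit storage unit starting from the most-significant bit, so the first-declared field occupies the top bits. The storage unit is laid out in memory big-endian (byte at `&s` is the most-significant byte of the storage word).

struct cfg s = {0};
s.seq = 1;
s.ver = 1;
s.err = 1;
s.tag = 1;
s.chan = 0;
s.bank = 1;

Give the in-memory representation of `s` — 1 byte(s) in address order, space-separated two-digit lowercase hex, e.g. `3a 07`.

cd

[7+:1] seq=1 & 0x1 = 0x1; word=0x80
[6+:1] ver=1 & 0x1 = 0x1; word=0xc0
[3+:3] err=1 & 0x7 = 0x1; word=0xc8
[2+:1] tag=1 & 0x1 = 0x1; word=0xcc
[1+:1] chan=0 & 0x1 = 0x0; word=0xcc
[0+:1] bank=1 & 0x1 = 0x1; word=0xcd
word = 0xcd → big-endian bytes:
  [0]=0xcd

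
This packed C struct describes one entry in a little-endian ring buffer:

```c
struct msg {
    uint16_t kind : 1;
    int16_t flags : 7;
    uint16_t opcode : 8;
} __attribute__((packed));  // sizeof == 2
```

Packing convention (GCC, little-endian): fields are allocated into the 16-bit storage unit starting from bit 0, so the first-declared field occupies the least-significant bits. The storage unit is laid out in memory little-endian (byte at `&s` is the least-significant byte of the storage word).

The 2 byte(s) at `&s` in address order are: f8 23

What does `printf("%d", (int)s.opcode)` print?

[0]=0xf8 [1]=0x23 (little-endian) → word 0x23f8
kind:1 @ bit 0 → (0x23f8>>0)&0x1 = 0x0
flags:7 @ bit 1 → (0x23f8>>1)&0x7f = 0x7c
opcode:8 @ bit 8 → (0x23f8>>8)&0xff = 0x23  ←

35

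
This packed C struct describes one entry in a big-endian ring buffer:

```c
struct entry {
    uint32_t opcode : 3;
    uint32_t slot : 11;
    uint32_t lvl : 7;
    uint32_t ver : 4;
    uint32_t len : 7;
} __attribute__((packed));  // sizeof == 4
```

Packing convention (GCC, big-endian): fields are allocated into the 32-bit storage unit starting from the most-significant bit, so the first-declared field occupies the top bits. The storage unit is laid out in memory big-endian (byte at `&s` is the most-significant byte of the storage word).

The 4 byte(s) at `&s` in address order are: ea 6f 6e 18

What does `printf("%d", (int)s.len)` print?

[0]=0xea [1]=0x6f [2]=0x6e [3]=0x18 (big-endian) → word 0xea6f6e18
opcode [29+:3] = (word>>29) & 0x7 = 7
slot [18+:11] = (word>>18) & 0x7ff = 667
lvl [11+:7] = (word>>11) & 0x7f = 109
ver [7+:4] = (word>>7) & 0xf = 12
len [0+:7] = (word>>0) & 0x7f = 24  ←

24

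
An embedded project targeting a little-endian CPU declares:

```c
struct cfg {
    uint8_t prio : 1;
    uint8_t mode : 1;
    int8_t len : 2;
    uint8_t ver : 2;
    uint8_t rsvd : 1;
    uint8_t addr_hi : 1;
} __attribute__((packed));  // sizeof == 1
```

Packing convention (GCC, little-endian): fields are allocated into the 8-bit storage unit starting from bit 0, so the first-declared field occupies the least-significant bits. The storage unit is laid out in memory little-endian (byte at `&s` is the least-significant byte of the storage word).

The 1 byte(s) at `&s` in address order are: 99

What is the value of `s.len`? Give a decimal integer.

-2

[0]=0x99 (little-endian) → word 0x99
prio [0+:1] = (word>>0) & 0x1 = 1
mode [1+:1] = (word>>1) & 0x1 = 0
len [2+:2] = (word>>2) & 0x3 = 2  ←
ver [4+:2] = (word>>4) & 0x3 = 1
rsvd [6+:1] = (word>>6) & 0x1 = 0
addr_hi [7+:1] = (word>>7) & 0x1 = 1
len signed 2b, MSB=1: 2 - 4 = -2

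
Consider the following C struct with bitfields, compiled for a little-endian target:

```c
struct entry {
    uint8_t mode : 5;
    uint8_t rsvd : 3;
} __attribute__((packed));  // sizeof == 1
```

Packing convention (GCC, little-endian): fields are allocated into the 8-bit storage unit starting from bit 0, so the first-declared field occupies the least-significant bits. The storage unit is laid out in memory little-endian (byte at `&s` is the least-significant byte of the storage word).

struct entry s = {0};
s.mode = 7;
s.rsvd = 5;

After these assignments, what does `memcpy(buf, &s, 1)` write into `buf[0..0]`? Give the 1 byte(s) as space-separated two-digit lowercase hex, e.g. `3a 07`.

mode (5b) val=7 bits=0x7 at bit 0: 0x07
rsvd (3b) val=5 bits=0x5 at bit 5: 0xa7
word = 0xa7 → little-endian bytes:
  [0]=0xa7

a7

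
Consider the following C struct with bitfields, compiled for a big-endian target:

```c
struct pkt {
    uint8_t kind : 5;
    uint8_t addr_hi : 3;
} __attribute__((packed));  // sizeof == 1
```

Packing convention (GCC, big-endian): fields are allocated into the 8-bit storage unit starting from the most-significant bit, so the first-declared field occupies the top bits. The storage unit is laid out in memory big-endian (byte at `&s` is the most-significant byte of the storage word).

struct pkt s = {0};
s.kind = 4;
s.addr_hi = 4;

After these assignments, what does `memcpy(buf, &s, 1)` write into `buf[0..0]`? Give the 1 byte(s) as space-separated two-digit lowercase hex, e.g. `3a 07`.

kind:5 = 4 → 0x4 << 3 → word 0x20
addr_hi:3 = 4 → 0x4 << 0 → word 0x24
word = 0x24 → big-endian bytes:
  [0]=0x24

24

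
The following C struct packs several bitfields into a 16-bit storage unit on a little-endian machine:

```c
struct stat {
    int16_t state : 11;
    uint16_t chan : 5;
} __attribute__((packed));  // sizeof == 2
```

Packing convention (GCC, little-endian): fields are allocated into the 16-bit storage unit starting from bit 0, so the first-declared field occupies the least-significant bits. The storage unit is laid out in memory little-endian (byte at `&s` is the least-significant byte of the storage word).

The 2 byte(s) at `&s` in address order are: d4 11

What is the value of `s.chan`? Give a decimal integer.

[0]=0xd4 [1]=0x11 (little-endian) → word 0x11d4
state:11 @ bit 0 → (0x11d4>>0)&0x7ff = 0x1d4
chan:5 @ bit 11 → (0x11d4>>11)&0x1f = 0x2  ←

2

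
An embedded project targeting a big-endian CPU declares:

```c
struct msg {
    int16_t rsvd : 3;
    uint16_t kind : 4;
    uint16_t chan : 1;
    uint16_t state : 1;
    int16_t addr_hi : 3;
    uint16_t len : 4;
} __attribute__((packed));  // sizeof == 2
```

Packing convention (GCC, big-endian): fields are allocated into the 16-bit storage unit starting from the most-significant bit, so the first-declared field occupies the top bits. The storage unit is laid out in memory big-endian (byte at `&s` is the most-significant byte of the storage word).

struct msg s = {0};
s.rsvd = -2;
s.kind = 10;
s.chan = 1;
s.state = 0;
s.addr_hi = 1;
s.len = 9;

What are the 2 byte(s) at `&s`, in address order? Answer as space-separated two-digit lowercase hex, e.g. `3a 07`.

d5 19

[13+:3] rsvd=-2 & 0x7 = 0x6; word=0xc000
[9+:4] kind=10 & 0xf = 0xa; word=0xd400
[8+:1] chan=1 & 0x1 = 0x1; word=0xd500
[7+:1] state=0 & 0x1 = 0x0; word=0xd500
[4+:3] addr_hi=1 & 0x7 = 0x1; word=0xd510
[0+:4] len=9 & 0xf = 0x9; word=0xd519
word = 0xd519 → big-endian bytes:
  [0]=0xd5  [1]=0x19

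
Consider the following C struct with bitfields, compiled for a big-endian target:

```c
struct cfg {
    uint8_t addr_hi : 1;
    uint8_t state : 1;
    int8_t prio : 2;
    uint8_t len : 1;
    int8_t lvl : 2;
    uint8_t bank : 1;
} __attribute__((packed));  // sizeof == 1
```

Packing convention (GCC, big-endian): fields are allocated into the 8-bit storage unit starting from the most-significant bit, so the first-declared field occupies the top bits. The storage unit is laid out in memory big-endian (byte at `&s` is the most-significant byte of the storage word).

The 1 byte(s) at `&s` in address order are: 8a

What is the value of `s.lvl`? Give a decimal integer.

1

[0]=0x8a (big-endian) → word 0x8a
addr_hi [7+:1] = (word>>7) & 0x1 = 1
state [6+:1] = (word>>6) & 0x1 = 0
prio [4+:2] = (word>>4) & 0x3 = 0
len [3+:1] = (word>>3) & 0x1 = 1
lvl [1+:2] = (word>>1) & 0x3 = 1  ←
bank [0+:1] = (word>>0) & 0x1 = 0
lvl signed 2b, MSB=0: value = 1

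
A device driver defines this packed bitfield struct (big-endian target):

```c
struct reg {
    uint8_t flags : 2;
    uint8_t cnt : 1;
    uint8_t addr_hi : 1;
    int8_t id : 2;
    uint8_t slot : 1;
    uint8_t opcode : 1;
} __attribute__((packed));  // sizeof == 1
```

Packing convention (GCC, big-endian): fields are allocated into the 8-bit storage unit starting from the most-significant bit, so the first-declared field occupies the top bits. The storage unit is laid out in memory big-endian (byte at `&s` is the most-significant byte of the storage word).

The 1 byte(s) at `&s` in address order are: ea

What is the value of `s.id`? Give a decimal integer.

-2

[0]=0xea (big-endian) → word 0xea
flags [6+:2] = (word>>6) & 0x3 = 3
cnt [5+:1] = (word>>5) & 0x1 = 1
addr_hi [4+:1] = (word>>4) & 0x1 = 0
id [2+:2] = (word>>2) & 0x3 = 2  ←
slot [1+:1] = (word>>1) & 0x1 = 1
opcode [0+:1] = (word>>0) & 0x1 = 0
id signed 2b, MSB=1: 2 - 4 = -2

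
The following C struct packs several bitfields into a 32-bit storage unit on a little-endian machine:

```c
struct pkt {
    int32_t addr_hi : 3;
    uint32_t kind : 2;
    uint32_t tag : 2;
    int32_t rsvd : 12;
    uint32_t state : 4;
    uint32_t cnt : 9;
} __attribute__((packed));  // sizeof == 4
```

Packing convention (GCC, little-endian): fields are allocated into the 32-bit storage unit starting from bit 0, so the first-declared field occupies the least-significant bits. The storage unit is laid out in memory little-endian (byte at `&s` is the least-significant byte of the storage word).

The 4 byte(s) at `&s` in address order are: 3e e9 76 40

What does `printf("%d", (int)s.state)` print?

14

[0]=0x3e [1]=0xe9 [2]=0x76 [3]=0x40 (little-endian) → word 0x4076e93e
addr_hi:3 @ bit 0 → (0x4076e93e>>0)&0x7 = 0x6
kind:2 @ bit 3 → (0x4076e93e>>3)&0x3 = 0x3
tag:2 @ bit 5 → (0x4076e93e>>5)&0x3 = 0x1
rsvd:12 @ bit 7 → (0x4076e93e>>7)&0xfff = 0xdd2
state:4 @ bit 19 → (0x4076e93e>>19)&0xf = 0xe  ←
cnt:9 @ bit 23 → (0x4076e93e>>23)&0x1ff = 0x80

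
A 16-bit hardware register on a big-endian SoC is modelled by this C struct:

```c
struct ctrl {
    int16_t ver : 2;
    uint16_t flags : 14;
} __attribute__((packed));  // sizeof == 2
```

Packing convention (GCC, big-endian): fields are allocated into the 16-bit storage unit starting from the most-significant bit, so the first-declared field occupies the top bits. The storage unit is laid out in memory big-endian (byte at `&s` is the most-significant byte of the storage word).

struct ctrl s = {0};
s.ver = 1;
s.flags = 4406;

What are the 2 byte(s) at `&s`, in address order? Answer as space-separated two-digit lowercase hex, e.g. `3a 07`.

51 36

[14+:2] ver=1 & 0x3 = 0x1; word=0x4000
[0+:14] flags=4406 & 0x3fff = 0x1136; word=0x5136
word = 0x5136 → big-endian bytes:
  [0]=0x51  [1]=0x36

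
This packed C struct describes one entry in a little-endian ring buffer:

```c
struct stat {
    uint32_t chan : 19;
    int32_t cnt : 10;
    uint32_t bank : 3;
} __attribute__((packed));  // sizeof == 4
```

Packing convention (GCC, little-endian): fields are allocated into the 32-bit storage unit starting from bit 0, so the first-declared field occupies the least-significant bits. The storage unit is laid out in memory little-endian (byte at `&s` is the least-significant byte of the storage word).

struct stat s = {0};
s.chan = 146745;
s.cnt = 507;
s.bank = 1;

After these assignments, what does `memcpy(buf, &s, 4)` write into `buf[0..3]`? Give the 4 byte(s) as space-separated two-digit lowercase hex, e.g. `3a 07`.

39 3d da 2f

[0+:19] chan=146745 & 0x7ffff = 0x23d39; word=0x00023d39
[19+:10] cnt=507 & 0x3ff = 0x1fb; word=0x0fda3d39
[29+:3] bank=1 & 0x7 = 0x1; word=0x2fda3d39
word = 0x2fda3d39 → little-endian bytes:
  [0]=0x39  [1]=0x3d  [2]=0xda  [3]=0x2f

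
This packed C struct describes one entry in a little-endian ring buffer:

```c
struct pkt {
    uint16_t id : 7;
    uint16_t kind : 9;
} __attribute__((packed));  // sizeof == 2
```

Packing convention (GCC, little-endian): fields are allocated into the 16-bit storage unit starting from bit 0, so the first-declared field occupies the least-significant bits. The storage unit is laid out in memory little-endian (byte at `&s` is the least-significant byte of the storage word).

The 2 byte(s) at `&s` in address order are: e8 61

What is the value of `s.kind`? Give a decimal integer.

[0]=0xe8 [1]=0x61 (little-endian) → word 0x61e8
id:7 @ bit 0 → (0x61e8>>0)&0x7f = 0x68
kind:9 @ bit 7 → (0x61e8>>7)&0x1ff = 0xc3  ←

195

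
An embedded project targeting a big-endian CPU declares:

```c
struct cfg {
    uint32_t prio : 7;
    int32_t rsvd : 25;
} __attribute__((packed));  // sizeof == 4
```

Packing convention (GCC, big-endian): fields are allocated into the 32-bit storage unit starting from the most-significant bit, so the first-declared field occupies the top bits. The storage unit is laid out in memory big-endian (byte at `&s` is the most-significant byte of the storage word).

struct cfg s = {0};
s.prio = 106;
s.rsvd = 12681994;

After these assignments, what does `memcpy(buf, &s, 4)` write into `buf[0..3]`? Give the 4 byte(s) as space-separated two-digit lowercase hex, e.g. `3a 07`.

prio:7 = 106 → 0x6a << 25 → word 0xd4000000
rsvd:25 = 12681994 → 0xc1830a << 0 → word 0xd4c1830a
word = 0xd4c1830a → big-endian bytes:
  [0]=0xd4  [1]=0xc1  [2]=0x83  [3]=0x0a

d4 c1 83 0a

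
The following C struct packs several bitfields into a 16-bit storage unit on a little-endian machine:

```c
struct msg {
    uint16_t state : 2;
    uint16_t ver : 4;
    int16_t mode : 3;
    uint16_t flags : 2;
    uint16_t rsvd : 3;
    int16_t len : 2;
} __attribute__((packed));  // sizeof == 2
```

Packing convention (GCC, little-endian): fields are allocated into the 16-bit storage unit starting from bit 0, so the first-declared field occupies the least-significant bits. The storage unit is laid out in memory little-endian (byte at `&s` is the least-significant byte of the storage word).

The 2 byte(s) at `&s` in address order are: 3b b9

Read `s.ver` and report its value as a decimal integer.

[0]=0x3b [1]=0xb9 (little-endian) → word 0xb93b
state:2 @ bit 0 → (0xb93b>>0)&0x3 = 0x3
ver:4 @ bit 2 → (0xb93b>>2)&0xf = 0xe  ←
mode:3 @ bit 6 → (0xb93b>>6)&0x7 = 0x4
flags:2 @ bit 9 → (0xb93b>>9)&0x3 = 0x0
rsvd:3 @ bit 11 → (0xb93b>>11)&0x7 = 0x7
len:2 @ bit 14 → (0xb93b>>14)&0x3 = 0x2

14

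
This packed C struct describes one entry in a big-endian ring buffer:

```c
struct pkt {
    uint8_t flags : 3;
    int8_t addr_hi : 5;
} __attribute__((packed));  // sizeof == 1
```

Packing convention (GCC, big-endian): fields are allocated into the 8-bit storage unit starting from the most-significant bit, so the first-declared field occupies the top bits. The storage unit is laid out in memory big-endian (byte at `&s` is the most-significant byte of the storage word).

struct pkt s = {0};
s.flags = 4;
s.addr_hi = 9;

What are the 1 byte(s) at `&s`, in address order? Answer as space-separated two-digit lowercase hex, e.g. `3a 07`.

[5+:3] flags=4 & 0x7 = 0x4; word=0x80
[0+:5] addr_hi=9 & 0x1f = 0x9; word=0x89
word = 0x89 → big-endian bytes:
  [0]=0x89

89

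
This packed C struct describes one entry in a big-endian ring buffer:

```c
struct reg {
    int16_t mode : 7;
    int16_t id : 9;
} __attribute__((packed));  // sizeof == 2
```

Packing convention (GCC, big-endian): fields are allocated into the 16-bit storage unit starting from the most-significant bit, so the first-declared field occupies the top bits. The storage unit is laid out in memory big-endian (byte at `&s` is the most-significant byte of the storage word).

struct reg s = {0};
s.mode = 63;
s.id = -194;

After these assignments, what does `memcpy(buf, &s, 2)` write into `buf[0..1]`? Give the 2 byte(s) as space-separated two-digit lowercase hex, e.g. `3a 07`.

[9+:7] mode=63 & 0x7f = 0x3f; word=0x7e00
[0+:9] id=-194 & 0x1ff = 0x13e; word=0x7f3e
word = 0x7f3e → big-endian bytes:
  [0]=0x7f  [1]=0x3e

7f 3e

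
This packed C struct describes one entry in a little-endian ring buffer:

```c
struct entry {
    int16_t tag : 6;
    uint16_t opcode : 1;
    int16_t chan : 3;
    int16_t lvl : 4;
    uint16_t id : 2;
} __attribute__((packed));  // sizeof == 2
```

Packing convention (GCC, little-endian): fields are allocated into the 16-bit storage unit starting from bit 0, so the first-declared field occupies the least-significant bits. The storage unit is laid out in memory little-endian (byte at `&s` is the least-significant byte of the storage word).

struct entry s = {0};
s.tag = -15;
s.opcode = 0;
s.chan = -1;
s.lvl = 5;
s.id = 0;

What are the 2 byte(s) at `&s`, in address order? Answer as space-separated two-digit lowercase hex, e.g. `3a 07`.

[0+:6] tag=-15 & 0x3f = 0x31; word=0x0031
[6+:1] opcode=0 & 0x1 = 0x0; word=0x0031
[7+:3] chan=-1 & 0x7 = 0x7; word=0x03b1
[10+:4] lvl=5 & 0xf = 0x5; word=0x17b1
[14+:2] id=0 & 0x3 = 0x0; word=0x17b1
word = 0x17b1 → little-endian bytes:
  [0]=0xb1  [1]=0x17

b1 17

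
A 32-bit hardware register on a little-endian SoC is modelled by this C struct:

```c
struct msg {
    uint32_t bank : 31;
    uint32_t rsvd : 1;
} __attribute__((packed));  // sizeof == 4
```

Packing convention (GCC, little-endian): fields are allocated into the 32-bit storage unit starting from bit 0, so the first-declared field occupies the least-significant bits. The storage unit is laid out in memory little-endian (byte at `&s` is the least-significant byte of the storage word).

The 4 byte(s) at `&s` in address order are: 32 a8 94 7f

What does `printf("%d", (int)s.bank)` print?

2140448818

[0]=0x32 [1]=0xa8 [2]=0x94 [3]=0x7f (little-endian) → word 0x7f94a832
bank:31 @ bit 0 → (0x7f94a832>>0)&0x7fffffff = 0x7f94a832  ←
rsvd:1 @ bit 31 → (0x7f94a832>>31)&0x1 = 0x0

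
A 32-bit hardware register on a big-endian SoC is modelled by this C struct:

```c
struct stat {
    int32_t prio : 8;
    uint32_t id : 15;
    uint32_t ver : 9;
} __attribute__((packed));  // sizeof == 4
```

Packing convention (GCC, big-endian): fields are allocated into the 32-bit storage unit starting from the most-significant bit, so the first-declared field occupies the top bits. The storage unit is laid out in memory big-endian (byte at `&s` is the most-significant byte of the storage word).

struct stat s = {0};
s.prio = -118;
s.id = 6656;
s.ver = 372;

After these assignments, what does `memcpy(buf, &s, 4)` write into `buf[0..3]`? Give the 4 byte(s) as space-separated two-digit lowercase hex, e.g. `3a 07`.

prio (8b) val=-118 bits=0x8a at bit 24: 0x8a000000
id (15b) val=6656 bits=0x1a00 at bit 9: 0x8a340000
ver (9b) val=372 bits=0x174 at bit 0: 0x8a340174
word = 0x8a340174 → big-endian bytes:
  [0]=0x8a  [1]=0x34  [2]=0x01  [3]=0x74

8a 34 01 74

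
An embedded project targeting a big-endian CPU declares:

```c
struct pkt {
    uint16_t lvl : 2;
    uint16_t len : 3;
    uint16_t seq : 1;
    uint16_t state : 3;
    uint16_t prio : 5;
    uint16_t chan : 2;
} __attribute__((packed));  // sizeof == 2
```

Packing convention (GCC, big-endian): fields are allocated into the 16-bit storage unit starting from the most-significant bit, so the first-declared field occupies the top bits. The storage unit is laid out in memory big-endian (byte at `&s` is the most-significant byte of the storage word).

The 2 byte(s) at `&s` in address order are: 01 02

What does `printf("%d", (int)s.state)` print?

2

[0]=0x01 [1]=0x02 (big-endian) → word 0x0102
lvl [14+:2] = (word>>14) & 0x3 = 0
len [11+:3] = (word>>11) & 0x7 = 0
seq [10+:1] = (word>>10) & 0x1 = 0
state [7+:3] = (word>>7) & 0x7 = 2  ←
prio [2+:5] = (word>>2) & 0x1f = 0
chan [0+:2] = (word>>0) & 0x3 = 2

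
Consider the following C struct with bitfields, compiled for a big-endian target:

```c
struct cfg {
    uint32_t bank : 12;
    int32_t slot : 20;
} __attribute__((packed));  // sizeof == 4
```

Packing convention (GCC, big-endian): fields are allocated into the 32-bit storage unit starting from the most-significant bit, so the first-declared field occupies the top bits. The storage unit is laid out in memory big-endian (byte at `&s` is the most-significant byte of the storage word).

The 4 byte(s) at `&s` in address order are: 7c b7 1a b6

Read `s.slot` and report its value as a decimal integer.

[0]=0x7c [1]=0xb7 [2]=0x1a [3]=0xb6 (big-endian) → word 0x7cb71ab6
bank:12 @ bit 20 → (0x7cb71ab6>>20)&0xfff = 0x7cb
slot:20 @ bit 0 → (0x7cb71ab6>>0)&0xfffff = 0x71ab6  ←
slot signed 20b, MSB=0: value = 465590

465590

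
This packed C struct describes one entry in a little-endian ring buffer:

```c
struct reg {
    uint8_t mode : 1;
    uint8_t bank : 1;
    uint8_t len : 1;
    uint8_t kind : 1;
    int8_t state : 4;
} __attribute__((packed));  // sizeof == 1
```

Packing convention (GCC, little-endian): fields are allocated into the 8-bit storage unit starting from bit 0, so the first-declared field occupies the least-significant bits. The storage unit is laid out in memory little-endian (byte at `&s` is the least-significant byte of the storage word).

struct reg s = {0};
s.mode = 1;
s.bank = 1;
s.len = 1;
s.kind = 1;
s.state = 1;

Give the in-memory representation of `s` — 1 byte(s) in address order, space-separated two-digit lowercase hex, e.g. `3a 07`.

[0+:1] mode=1 & 0x1 = 0x1; word=0x01
[1+:1] bank=1 & 0x1 = 0x1; word=0x03
[2+:1] len=1 & 0x1 = 0x1; word=0x07
[3+:1] kind=1 & 0x1 = 0x1; word=0x0f
[4+:4] state=1 & 0xf = 0x1; word=0x1f
word = 0x1f → little-endian bytes:
  [0]=0x1f

1f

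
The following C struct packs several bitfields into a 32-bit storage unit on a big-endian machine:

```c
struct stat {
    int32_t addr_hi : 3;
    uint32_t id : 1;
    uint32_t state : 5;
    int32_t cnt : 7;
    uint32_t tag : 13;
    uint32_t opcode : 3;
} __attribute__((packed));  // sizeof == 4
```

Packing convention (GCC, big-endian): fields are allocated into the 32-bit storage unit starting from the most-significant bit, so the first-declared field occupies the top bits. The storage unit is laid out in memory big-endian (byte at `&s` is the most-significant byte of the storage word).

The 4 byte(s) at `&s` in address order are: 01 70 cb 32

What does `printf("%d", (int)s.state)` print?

2

[0]=0x01 [1]=0x70 [2]=0xcb [3]=0x32 (big-endian) → word 0x0170cb32
addr_hi [29+:3] = (word>>29) & 0x7 = 0
id [28+:1] = (word>>28) & 0x1 = 0
state [23+:5] = (word>>23) & 0x1f = 2  ←
cnt [16+:7] = (word>>16) & 0x7f = 112
tag [3+:13] = (word>>3) & 0x1fff = 6502
opcode [0+:3] = (word>>0) & 0x7 = 2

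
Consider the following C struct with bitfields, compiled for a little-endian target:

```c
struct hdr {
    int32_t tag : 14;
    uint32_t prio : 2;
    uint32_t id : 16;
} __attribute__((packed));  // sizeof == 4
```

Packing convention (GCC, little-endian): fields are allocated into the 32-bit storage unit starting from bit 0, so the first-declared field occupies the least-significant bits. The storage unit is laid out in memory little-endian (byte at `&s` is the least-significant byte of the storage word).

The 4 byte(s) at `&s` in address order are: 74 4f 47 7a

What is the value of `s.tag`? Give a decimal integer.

3956

[0]=0x74 [1]=0x4f [2]=0x47 [3]=0x7a (little-endian) → word 0x7a474f74
tag [0+:14] = (word>>0) & 0x3fff = 3956  ←
prio [14+:2] = (word>>14) & 0x3 = 1
id [16+:16] = (word>>16) & 0xffff = 31303
tag signed 14b, MSB=0: value = 3956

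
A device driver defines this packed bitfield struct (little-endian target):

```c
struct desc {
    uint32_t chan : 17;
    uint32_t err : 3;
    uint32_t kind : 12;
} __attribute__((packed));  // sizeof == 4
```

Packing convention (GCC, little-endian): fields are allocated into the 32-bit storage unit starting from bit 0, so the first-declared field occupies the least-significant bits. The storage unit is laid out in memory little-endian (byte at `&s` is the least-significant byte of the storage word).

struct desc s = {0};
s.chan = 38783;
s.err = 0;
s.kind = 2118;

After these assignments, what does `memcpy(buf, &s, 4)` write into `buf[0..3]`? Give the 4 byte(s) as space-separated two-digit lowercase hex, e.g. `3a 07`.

7f 97 60 84

chan:17 = 38783 → 0x977f << 0 → word 0x0000977f
err:3 = 0 → 0x0 << 17 → word 0x0000977f
kind:12 = 2118 → 0x846 << 20 → word 0x8460977f
word = 0x8460977f → little-endian bytes:
  [0]=0x7f  [1]=0x97  [2]=0x60  [3]=0x84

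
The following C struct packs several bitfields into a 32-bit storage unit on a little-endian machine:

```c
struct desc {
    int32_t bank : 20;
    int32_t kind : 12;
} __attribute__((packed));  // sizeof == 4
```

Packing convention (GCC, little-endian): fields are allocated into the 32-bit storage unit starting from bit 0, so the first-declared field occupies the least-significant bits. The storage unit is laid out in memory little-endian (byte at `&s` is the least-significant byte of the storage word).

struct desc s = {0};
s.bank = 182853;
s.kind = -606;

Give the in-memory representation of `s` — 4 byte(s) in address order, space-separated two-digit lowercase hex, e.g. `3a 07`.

bank (20b) val=182853 bits=0x2ca45 at bit 0: 0x0002ca45
kind (12b) val=-606 bits=0xda2 at bit 20: 0xda22ca45
word = 0xda22ca45 → little-endian bytes:
  [0]=0x45  [1]=0xca  [2]=0x22  [3]=0xda

45 ca 22 da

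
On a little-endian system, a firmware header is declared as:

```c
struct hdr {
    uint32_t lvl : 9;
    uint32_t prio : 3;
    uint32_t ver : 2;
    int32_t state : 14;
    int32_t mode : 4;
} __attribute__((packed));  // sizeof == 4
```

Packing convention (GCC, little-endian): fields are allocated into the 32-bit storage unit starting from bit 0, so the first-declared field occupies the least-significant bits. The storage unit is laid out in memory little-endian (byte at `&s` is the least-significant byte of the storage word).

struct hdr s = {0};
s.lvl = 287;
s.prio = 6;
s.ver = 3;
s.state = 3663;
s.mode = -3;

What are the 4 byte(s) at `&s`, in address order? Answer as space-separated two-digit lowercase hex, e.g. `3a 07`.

lvl (9b) val=287 bits=0x11f at bit 0: 0x0000011f
prio (3b) val=6 bits=0x6 at bit 9: 0x00000d1f
ver (2b) val=3 bits=0x3 at bit 12: 0x00003d1f
state (14b) val=3663 bits=0xe4f at bit 14: 0x0393fd1f
mode (4b) val=-3 bits=0xd at bit 28: 0xd393fd1f
word = 0xd393fd1f → little-endian bytes:
  [0]=0x1f  [1]=0xfd  [2]=0x93  [3]=0xd3

1f fd 93 d3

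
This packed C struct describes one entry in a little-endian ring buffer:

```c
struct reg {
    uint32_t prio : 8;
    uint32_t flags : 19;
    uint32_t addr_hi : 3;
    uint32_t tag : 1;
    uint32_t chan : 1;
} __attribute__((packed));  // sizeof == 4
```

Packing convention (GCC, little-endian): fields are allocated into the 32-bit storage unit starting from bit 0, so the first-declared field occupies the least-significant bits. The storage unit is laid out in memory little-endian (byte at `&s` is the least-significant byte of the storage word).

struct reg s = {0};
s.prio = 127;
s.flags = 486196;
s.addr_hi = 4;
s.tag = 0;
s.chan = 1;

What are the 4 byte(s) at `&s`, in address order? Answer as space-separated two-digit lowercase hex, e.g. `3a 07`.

7f 34 6b a7

[0+:8] prio=127 & 0xff = 0x7f; word=0x0000007f
[8+:19] flags=486196 & 0x7ffff = 0x76b34; word=0x076b347f
[27+:3] addr_hi=4 & 0x7 = 0x4; word=0x276b347f
[30+:1] tag=0 & 0x1 = 0x0; word=0x276b347f
[31+:1] chan=1 & 0x1 = 0x1; word=0xa76b347f
word = 0xa76b347f → little-endian bytes:
  [0]=0x7f  [1]=0x34  [2]=0x6b  [3]=0xa7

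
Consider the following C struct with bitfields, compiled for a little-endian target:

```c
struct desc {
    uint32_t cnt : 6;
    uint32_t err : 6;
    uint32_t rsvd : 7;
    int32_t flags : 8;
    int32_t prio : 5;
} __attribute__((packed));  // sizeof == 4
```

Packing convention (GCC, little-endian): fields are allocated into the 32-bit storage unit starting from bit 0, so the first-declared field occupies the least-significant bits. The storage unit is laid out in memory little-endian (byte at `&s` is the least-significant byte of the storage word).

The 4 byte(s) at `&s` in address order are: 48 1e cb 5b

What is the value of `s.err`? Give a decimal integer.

57

[0]=0x48 [1]=0x1e [2]=0xcb [3]=0x5b (little-endian) → word 0x5bcb1e48
cnt:6 @ bit 0 → (0x5bcb1e48>>0)&0x3f = 0x8
err:6 @ bit 6 → (0x5bcb1e48>>6)&0x3f = 0x39  ←
rsvd:7 @ bit 12 → (0x5bcb1e48>>12)&0x7f = 0x31
flags:8 @ bit 19 → (0x5bcb1e48>>19)&0xff = 0x79
prio:5 @ bit 27 → (0x5bcb1e48>>27)&0x1f = 0xb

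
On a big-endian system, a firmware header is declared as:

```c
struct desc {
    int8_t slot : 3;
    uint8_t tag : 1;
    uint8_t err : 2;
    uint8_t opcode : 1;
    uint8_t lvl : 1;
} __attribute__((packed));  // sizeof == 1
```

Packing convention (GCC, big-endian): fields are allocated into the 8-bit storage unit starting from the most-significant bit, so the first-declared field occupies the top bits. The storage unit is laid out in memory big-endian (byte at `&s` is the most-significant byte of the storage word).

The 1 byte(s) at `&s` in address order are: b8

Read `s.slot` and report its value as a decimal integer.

[0]=0xb8 (big-endian) → word 0xb8
slot [5+:3] = (word>>5) & 0x7 = 5  ←
tag [4+:1] = (word>>4) & 0x1 = 1
err [2+:2] = (word>>2) & 0x3 = 2
opcode [1+:1] = (word>>1) & 0x1 = 0
lvl [0+:1] = (word>>0) & 0x1 = 0
slot signed 3b, MSB=1: 5 - 8 = -3

-3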